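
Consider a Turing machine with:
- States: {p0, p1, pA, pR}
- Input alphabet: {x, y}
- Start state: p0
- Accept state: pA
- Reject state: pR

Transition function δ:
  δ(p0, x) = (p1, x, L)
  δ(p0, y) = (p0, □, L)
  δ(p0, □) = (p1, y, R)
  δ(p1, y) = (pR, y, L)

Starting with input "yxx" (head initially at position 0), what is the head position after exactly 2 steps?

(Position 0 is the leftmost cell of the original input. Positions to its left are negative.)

Execution trace (head position shown):
Step 0: [p0]yxx  (head at position 0)
Step 1: move left → [p0]□□xx  (head at position -1)
Step 2: move right → y[p1]□xx  (head at position 0)

After 2 steps, the head is at position 0.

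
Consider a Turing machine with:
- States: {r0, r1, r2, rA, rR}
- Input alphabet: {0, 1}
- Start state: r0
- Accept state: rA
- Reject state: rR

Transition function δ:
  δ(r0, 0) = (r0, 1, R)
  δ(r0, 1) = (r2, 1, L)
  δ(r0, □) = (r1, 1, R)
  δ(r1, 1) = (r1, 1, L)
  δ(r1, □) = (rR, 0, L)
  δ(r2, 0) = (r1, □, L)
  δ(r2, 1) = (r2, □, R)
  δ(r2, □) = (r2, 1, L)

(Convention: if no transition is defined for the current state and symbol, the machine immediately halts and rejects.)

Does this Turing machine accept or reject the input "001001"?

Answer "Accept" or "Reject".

Execution trace:
Initial: [r0]001001
Step 1: δ(r0, 0) = (r0, 1, R) → 1[r0]01001
Step 2: δ(r0, 0) = (r0, 1, R) → 11[r0]1001
Step 3: δ(r0, 1) = (r2, 1, L) → 1[r2]11001
Step 4: δ(r2, 1) = (r2, □, R) → 1□[r2]1001
Step 5: δ(r2, 1) = (r2, □, R) → 1□□[r2]001
Step 6: δ(r2, 0) = (r1, □, L) → 1□[r1]□□01
Step 7: δ(r1, □) = (rR, 0, L) → 1[rR]□0□01

The machine reaches the reject state rR and halts.

Answer: Reject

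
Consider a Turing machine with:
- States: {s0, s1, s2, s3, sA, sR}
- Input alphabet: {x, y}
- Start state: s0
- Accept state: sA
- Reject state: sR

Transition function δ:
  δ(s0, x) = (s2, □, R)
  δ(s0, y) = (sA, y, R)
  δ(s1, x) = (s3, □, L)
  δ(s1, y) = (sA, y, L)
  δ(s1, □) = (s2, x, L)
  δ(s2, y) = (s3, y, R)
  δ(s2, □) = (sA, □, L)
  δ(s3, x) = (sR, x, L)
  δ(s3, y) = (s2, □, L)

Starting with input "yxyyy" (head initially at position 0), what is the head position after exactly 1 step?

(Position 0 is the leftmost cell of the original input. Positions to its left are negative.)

Execution trace (head position shown):
Step 0: [s0]yxyyy  (head at position 0)
Step 1: move right → y[sA]xyyy  (head at position 1)

After 1 step, the head is at position 1.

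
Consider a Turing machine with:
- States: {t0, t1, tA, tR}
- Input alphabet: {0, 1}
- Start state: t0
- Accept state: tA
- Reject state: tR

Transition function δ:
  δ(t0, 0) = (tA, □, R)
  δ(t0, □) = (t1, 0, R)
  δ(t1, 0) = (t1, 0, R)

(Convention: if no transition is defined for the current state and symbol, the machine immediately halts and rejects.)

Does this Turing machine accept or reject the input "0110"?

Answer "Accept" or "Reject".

Execution trace:
Initial: [t0]0110
Step 1: δ(t0, 0) = (tA, □, R) → □[tA]110

The machine reaches the accept state tA and halts.

Answer: Accept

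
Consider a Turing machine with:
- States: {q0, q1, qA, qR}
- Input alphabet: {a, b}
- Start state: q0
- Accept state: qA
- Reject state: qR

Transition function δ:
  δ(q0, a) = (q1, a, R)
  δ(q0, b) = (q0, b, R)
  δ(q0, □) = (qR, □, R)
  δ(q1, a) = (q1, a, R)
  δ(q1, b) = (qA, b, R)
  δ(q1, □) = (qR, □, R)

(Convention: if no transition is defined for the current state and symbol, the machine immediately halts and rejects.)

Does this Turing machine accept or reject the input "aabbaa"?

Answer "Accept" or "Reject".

Execution trace:
Initial: [q0]aabbaa
Step 1: δ(q0, a) = (q1, a, R) → a[q1]abbaa
Step 2: δ(q1, a) = (q1, a, R) → aa[q1]bbaa
Step 3: δ(q1, b) = (qA, b, R) → aab[qA]baa

The machine reaches the accept state qA and halts.

Answer: Accept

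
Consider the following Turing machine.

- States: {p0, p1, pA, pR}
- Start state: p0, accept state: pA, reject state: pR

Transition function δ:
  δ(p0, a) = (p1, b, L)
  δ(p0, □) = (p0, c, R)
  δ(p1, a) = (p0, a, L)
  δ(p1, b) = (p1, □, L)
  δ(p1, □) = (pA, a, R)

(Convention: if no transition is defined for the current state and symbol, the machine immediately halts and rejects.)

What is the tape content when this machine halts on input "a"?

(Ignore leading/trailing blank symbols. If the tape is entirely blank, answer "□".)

Execution trace:
Initial: [p0]a
Step 1: δ(p0, a) = (p1, b, L) → [p1]□b
Step 2: δ(p1, □) = (pA, a, R) → a[pA]b

The machine reaches the accept state pA and halts.

Final tape (ignoring leading/trailing blanks): ab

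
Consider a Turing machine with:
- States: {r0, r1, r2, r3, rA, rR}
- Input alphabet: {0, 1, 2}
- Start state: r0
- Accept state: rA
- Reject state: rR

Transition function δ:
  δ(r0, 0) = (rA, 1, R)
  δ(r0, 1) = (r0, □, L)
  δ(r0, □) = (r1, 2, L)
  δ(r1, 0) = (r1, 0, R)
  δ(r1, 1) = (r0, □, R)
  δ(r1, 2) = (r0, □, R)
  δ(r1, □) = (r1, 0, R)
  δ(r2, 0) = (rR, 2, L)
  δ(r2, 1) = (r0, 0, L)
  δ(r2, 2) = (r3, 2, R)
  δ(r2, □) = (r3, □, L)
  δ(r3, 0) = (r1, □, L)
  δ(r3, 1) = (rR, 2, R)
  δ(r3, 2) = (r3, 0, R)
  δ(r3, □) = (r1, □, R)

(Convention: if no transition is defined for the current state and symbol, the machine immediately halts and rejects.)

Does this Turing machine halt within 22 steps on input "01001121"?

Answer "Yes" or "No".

Execution trace:
Initial: [r0]01001121
Step 1: δ(r0, 0) = (rA, 1, R) → 1[rA]1001121

The machine reaches the accept state rA and halts.
The machine halted after 1 step (within the 22-step bound).

Answer: Yes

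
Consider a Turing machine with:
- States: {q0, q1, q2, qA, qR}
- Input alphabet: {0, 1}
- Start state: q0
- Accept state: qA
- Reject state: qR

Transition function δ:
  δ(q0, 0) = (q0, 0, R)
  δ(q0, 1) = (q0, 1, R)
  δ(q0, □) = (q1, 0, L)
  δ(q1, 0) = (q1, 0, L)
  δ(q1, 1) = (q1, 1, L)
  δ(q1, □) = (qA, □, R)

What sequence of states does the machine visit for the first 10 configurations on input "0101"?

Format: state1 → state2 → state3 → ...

Execution trace:
Initial: [q0]0101
Step 1: δ(q0, 0) = (q0, 0, R) → 0[q0]101
Step 2: δ(q0, 1) = (q0, 1, R) → 01[q0]01
Step 3: δ(q0, 0) = (q0, 0, R) → 010[q0]1
Step 4: δ(q0, 1) = (q0, 1, R) → 0101[q0]□
Step 5: δ(q0, □) = (q1, 0, L) → 010[q1]10
Step 6: δ(q1, 1) = (q1, 1, L) → 01[q1]010
Step 7: δ(q1, 0) = (q1, 0, L) → 0[q1]1010
Step 8: δ(q1, 1) = (q1, 1, L) → [q1]01010
Step 9: δ(q1, 0) = (q1, 0, L) → [q1]□01010

State sequence: q0 → q0 → q0 → q0 → q0 → q1 → q1 → q1 → q1 → q1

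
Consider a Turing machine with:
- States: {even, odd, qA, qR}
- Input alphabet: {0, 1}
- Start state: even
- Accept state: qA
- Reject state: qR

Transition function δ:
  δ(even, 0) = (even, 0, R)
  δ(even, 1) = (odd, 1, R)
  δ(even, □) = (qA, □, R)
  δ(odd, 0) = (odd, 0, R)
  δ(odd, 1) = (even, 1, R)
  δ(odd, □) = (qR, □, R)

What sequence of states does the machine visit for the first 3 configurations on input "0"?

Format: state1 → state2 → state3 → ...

Execution trace:
Initial: [even]0
Step 1: δ(even, 0) = (even, 0, R) → 0[even]□
Step 2: δ(even, □) = (qA, □, R) → 0□[qA]□

The machine reaches the accept state qA and halts.

State sequence: even → even → qA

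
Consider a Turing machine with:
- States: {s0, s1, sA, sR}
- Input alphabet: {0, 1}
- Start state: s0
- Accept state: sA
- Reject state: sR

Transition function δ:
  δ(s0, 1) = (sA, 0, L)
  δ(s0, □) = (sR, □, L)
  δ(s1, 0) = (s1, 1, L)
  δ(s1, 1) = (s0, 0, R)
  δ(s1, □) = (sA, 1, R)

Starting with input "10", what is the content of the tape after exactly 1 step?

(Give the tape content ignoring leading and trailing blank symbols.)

Execution trace:
Initial: [s0]10
Step 1: δ(s0, 1) = (sA, 0, L) → [sA]□00

The machine reaches the accept state sA and halts.

After 1 step, the tape (ignoring leading/trailing blanks) is: 00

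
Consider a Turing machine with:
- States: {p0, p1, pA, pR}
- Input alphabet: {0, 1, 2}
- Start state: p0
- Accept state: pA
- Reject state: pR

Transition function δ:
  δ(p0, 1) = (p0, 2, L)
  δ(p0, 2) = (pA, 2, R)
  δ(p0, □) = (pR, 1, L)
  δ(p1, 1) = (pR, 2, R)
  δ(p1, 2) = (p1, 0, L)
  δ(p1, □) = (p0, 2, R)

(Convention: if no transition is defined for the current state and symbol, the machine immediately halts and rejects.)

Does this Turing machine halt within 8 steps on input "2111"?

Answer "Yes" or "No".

Execution trace:
Initial: [p0]2111
Step 1: δ(p0, 2) = (pA, 2, R) → 2[pA]111

The machine reaches the accept state pA and halts.
The machine halted after 1 step (within the 8-step bound).

Answer: Yes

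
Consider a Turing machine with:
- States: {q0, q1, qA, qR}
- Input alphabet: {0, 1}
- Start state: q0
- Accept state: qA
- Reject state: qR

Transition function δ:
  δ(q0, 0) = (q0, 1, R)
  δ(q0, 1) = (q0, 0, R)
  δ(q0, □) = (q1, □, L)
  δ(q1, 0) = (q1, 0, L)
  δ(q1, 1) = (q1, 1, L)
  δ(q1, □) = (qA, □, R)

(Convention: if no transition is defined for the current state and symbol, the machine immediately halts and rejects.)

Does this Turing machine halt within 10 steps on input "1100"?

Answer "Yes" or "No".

Execution trace:
Initial: [q0]1100
Step 1: δ(q0, 1) = (q0, 0, R) → 0[q0]100
Step 2: δ(q0, 1) = (q0, 0, R) → 00[q0]00
Step 3: δ(q0, 0) = (q0, 1, R) → 001[q0]0
Step 4: δ(q0, 0) = (q0, 1, R) → 0011[q0]□
Step 5: δ(q0, □) = (q1, □, L) → 001[q1]1□
Step 6: δ(q1, 1) = (q1, 1, L) → 00[q1]11□
Step 7: δ(q1, 1) = (q1, 1, L) → 0[q1]011□
Step 8: δ(q1, 0) = (q1, 0, L) → [q1]0011□
Step 9: δ(q1, 0) = (q1, 0, L) → [q1]□0011□
Step 10: δ(q1, □) = (qA, □, R) → □[qA]0011□

The machine reaches the accept state qA and halts.
The machine halted after 10 steps (within the 10-step bound).

Answer: Yes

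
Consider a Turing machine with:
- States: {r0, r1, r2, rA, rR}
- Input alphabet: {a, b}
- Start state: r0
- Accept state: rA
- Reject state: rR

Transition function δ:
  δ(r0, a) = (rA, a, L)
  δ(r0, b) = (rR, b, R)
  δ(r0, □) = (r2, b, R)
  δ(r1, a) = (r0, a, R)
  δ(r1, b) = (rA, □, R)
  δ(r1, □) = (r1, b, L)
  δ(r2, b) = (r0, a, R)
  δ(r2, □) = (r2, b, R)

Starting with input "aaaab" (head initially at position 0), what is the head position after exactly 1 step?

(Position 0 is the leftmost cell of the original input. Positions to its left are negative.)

Execution trace (head position shown):
Step 0: [r0]aaaab  (head at position 0)
Step 1: move left → [rA]□aaaab  (head at position -1)

After 1 step, the head is at position -1.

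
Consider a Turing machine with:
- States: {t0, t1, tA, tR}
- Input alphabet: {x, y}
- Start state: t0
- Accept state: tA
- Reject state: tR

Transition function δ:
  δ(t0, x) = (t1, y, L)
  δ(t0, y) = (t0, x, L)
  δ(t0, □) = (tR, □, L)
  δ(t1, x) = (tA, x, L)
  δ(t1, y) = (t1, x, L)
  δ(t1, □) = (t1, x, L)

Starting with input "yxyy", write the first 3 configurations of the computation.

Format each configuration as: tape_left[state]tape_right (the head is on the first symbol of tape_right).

Transitions applied:
Step 1: δ(t0, y) = (t0, x, L)
Step 2: δ(t0, □) = (tR, □, L)

The first 3 configurations are:
[t0]yxyy ⊢ [t0]□xxyy ⊢ [tR]□□xxyy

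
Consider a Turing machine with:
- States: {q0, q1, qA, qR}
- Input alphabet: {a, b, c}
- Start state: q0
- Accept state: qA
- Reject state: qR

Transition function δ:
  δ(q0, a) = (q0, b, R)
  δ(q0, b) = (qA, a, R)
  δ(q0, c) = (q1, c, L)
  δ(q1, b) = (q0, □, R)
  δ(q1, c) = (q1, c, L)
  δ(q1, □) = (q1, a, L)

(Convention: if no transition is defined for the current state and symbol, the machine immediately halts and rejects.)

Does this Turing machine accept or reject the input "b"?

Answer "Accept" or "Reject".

Execution trace:
Initial: [q0]b
Step 1: δ(q0, b) = (qA, a, R) → a[qA]□

The machine reaches the accept state qA and halts.

Answer: Accept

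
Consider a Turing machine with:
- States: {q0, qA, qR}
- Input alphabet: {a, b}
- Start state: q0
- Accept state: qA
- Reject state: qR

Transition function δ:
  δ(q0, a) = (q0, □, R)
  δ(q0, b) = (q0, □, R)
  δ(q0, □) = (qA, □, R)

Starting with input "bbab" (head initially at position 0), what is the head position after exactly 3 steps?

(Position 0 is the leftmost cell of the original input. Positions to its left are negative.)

Execution trace (head position shown):
Step 0: [q0]bbab  (head at position 0)
Step 1: move right → □[q0]bab  (head at position 1)
Step 2: move right → □□[q0]ab  (head at position 2)
Step 3: move right → □□□[q0]b  (head at position 3)

After 3 steps, the head is at position 3.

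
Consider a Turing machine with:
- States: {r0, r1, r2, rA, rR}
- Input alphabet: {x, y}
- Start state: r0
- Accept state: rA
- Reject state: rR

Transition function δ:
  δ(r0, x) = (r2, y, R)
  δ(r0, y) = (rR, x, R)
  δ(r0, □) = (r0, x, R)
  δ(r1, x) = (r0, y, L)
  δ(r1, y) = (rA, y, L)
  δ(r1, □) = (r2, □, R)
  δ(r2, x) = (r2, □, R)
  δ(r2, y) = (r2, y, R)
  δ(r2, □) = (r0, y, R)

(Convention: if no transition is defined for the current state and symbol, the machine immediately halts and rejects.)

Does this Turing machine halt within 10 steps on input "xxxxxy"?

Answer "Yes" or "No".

Execution trace:
Initial: [r0]xxxxxy
Step 1: δ(r0, x) = (r2, y, R) → y[r2]xxxxy
Step 2: δ(r2, x) = (r2, □, R) → y□[r2]xxxy
Step 3: δ(r2, x) = (r2, □, R) → y□□[r2]xxy
Step 4: δ(r2, x) = (r2, □, R) → y□□□[r2]xy
Step 5: δ(r2, x) = (r2, □, R) → y□□□□[r2]y
Step 6: δ(r2, y) = (r2, y, R) → y□□□□y[r2]□
Step 7: δ(r2, □) = (r0, y, R) → y□□□□yy[r0]□
Step 8: δ(r0, □) = (r0, x, R) → y□□□□yyx[r0]□
Step 9: δ(r0, □) = (r0, x, R) → y□□□□yyxx[r0]□
Step 10: δ(r0, □) = (r0, x, R) → y□□□□yyxxx[r0]□

The machine has not reached a halting state after 10 steps.
The machine did not halt within the 10-step bound.

Answer: No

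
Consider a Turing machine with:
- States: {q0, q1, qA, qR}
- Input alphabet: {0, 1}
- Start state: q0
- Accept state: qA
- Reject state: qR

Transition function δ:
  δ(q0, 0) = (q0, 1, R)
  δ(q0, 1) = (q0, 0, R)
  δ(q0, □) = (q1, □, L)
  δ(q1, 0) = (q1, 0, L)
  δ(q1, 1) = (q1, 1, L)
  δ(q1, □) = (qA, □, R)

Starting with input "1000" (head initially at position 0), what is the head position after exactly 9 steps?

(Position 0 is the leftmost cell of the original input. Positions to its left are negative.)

Execution trace (head position shown):
Step 0: [q0]1000  (head at position 0)
Step 1: move right → 0[q0]000  (head at position 1)
Step 2: move right → 01[q0]00  (head at position 2)
Step 3: move right → 011[q0]0  (head at position 3)
Step 4: move right → 0111[q0]□  (head at position 4)
Step 5: move left → 011[q1]1□  (head at position 3)
Step 6: move left → 01[q1]11□  (head at position 2)
Step 7: move left → 0[q1]111□  (head at position 1)
Step 8: move left → [q1]0111□  (head at position 0)
Step 9: move left → [q1]□0111□  (head at position -1)

After 9 steps, the head is at position -1.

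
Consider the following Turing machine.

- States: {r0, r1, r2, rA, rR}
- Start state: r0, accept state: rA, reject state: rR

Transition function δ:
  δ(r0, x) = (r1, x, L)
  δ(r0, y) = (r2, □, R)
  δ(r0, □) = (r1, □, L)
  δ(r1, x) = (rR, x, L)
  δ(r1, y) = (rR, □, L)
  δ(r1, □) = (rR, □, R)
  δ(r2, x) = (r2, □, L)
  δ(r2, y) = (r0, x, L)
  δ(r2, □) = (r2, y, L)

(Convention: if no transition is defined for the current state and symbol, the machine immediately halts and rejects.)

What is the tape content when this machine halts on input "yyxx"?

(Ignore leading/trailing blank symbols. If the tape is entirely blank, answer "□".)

Execution trace:
Initial: [r0]yyxx
Step 1: δ(r0, y) = (r2, □, R) → □[r2]yxx
Step 2: δ(r2, y) = (r0, x, L) → [r0]□xxx
Step 3: δ(r0, □) = (r1, □, L) → [r1]□□xxx
Step 4: δ(r1, □) = (rR, □, R) → □[rR]□xxx

The machine reaches the reject state rR and halts.

Final tape (ignoring leading/trailing blanks): xxx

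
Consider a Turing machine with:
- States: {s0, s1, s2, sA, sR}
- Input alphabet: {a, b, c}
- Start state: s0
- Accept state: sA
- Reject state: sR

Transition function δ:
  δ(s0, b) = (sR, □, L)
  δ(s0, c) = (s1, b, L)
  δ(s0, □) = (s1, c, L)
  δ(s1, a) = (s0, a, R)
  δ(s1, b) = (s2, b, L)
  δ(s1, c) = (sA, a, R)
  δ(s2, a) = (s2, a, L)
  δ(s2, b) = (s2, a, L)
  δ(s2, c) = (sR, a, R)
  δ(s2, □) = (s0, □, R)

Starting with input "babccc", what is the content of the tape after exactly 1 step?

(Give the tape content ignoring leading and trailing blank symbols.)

Execution trace:
Initial: [s0]babccc
Step 1: δ(s0, b) = (sR, □, L) → [sR]□□abccc

The machine reaches the reject state sR and halts.

After 1 step, the tape (ignoring leading/trailing blanks) is: abccc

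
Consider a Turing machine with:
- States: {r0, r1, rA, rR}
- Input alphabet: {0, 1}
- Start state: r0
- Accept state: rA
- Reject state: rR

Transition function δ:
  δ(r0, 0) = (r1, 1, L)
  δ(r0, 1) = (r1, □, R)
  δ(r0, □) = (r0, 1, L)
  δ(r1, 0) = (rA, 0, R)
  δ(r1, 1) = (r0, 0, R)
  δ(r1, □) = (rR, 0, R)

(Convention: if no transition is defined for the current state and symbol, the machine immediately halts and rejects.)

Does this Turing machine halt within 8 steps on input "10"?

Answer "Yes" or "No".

Execution trace:
Initial: [r0]10
Step 1: δ(r0, 1) = (r1, □, R) → □[r1]0
Step 2: δ(r1, 0) = (rA, 0, R) → □0[rA]□

The machine reaches the accept state rA and halts.
The machine halted after 2 steps (within the 8-step bound).

Answer: Yes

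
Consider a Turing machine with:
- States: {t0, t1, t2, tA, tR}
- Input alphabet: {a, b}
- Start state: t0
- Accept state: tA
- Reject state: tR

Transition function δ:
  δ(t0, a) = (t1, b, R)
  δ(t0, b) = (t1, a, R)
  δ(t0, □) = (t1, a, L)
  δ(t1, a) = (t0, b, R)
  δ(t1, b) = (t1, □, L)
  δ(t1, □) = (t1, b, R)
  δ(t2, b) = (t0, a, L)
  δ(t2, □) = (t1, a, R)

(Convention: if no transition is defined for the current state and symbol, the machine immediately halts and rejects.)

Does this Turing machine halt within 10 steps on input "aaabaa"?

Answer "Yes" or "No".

Execution trace:
Initial: [t0]aaabaa
Step 1: δ(t0, a) = (t1, b, R) → b[t1]aabaa
Step 2: δ(t1, a) = (t0, b, R) → bb[t0]abaa
Step 3: δ(t0, a) = (t1, b, R) → bbb[t1]baa
Step 4: δ(t1, b) = (t1, □, L) → bb[t1]b□aa
Step 5: δ(t1, b) = (t1, □, L) → b[t1]b□□aa
Step 6: δ(t1, b) = (t1, □, L) → [t1]b□□□aa
Step 7: δ(t1, b) = (t1, □, L) → [t1]□□□□□aa
Step 8: δ(t1, □) = (t1, b, R) → b[t1]□□□□aa
Step 9: δ(t1, □) = (t1, b, R) → bb[t1]□□□aa
Step 10: δ(t1, □) = (t1, b, R) → bbb[t1]□□aa

The machine has not reached a halting state after 10 steps.
The machine did not halt within the 10-step bound.

Answer: No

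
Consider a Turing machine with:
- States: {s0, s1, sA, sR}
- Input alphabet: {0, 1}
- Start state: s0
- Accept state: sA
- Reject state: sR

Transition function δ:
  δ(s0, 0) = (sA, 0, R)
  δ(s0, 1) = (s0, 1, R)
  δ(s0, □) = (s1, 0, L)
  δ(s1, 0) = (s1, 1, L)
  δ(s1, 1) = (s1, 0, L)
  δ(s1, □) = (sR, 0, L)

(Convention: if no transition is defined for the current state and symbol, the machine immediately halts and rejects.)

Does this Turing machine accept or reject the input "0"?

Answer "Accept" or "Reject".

Execution trace:
Initial: [s0]0
Step 1: δ(s0, 0) = (sA, 0, R) → 0[sA]□

The machine reaches the accept state sA and halts.

Answer: Accept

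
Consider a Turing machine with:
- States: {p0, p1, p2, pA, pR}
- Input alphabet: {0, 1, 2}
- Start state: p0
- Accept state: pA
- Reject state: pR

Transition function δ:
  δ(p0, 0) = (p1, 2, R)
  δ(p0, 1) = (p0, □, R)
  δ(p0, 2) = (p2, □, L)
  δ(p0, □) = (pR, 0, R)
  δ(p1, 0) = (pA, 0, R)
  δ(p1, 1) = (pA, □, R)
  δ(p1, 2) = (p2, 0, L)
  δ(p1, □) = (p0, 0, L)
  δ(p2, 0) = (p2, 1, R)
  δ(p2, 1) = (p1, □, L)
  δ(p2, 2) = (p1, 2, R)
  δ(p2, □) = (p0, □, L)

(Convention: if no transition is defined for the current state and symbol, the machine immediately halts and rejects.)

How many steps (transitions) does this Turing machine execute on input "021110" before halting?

Execution trace:
Initial: [p0]021110
Step 1: δ(p0, 0) = (p1, 2, R) → 2[p1]21110
Step 2: δ(p1, 2) = (p2, 0, L) → [p2]201110
Step 3: δ(p2, 2) = (p1, 2, R) → 2[p1]01110
Step 4: δ(p1, 0) = (pA, 0, R) → 20[pA]1110

The machine reaches the accept state pA and halts.

The machine executed 4 steps before halting.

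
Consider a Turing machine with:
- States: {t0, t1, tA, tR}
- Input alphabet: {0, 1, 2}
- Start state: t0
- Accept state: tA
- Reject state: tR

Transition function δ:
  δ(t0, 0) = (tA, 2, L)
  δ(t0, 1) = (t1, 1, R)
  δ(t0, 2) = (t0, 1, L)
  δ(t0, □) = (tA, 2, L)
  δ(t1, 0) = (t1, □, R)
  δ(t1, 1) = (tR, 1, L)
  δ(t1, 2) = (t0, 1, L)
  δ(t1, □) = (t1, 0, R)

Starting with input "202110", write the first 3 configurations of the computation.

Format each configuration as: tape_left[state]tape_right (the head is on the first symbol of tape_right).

Transitions applied:
Step 1: δ(t0, 2) = (t0, 1, L)
Step 2: δ(t0, □) = (tA, 2, L)

The first 3 configurations are:
[t0]202110 ⊢ [t0]□102110 ⊢ [tA]□2102110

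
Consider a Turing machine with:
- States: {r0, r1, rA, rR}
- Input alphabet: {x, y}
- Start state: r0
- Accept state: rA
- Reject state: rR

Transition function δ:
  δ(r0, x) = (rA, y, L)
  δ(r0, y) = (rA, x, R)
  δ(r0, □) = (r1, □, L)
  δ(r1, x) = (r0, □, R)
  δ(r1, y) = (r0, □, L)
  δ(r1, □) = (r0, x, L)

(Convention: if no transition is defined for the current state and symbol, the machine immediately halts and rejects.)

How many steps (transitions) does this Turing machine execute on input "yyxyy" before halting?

Execution trace:
Initial: [r0]yyxyy
Step 1: δ(r0, y) = (rA, x, R) → x[rA]yxyy

The machine reaches the accept state rA and halts.

The machine executed 1 step before halting.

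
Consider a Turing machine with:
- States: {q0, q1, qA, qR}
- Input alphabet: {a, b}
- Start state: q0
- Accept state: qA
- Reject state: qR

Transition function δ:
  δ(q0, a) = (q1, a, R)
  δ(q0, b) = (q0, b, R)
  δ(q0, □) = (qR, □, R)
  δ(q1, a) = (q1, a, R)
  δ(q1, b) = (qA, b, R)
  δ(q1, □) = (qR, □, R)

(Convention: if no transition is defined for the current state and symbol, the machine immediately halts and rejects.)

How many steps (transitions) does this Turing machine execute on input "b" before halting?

Execution trace:
Initial: [q0]b
Step 1: δ(q0, b) = (q0, b, R) → b[q0]□
Step 2: δ(q0, □) = (qR, □, R) → b□[qR]□

The machine reaches the reject state qR and halts.

The machine executed 2 steps before halting.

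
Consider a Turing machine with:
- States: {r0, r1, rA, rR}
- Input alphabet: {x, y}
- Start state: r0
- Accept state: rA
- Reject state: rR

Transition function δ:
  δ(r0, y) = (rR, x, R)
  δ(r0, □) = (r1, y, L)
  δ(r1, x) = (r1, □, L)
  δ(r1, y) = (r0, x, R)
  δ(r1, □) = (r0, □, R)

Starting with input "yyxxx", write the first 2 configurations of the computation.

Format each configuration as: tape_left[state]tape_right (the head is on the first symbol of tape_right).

Transitions applied:
Step 1: δ(r0, y) = (rR, x, R)

The first 2 configurations are:
[r0]yyxxx ⊢ x[rR]yxxx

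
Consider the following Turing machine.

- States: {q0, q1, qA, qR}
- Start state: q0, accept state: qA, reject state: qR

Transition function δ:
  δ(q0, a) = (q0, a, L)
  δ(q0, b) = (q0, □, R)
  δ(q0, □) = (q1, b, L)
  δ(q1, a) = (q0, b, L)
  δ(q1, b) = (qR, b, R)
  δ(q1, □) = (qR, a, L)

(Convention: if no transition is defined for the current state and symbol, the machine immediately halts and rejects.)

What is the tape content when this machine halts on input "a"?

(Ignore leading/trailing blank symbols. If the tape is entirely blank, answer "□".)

Execution trace:
Initial: [q0]a
Step 1: δ(q0, a) = (q0, a, L) → [q0]□a
Step 2: δ(q0, □) = (q1, b, L) → [q1]□ba
Step 3: δ(q1, □) = (qR, a, L) → [qR]□aba

The machine reaches the reject state qR and halts.

Final tape (ignoring leading/trailing blanks): aba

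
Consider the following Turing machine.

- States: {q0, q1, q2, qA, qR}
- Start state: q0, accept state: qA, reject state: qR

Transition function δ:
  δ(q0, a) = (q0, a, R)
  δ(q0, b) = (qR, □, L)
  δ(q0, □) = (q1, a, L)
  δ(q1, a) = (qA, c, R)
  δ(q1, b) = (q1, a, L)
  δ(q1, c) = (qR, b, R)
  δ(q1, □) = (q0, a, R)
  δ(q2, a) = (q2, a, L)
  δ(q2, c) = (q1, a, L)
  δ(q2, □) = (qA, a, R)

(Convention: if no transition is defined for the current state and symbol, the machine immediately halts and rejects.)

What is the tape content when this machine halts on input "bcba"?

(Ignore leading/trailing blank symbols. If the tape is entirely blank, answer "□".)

Execution trace:
Initial: [q0]bcba
Step 1: δ(q0, b) = (qR, □, L) → [qR]□□cba

The machine reaches the reject state qR and halts.

Final tape (ignoring leading/trailing blanks): cba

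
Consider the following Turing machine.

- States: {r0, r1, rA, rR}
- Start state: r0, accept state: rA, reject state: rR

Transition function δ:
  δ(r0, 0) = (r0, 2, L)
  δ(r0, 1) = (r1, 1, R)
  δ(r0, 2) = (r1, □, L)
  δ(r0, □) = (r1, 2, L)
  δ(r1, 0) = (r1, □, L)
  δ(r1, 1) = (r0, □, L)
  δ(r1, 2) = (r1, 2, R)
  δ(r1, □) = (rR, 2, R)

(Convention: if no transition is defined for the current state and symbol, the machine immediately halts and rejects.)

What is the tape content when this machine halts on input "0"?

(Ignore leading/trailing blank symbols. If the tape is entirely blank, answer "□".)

Execution trace:
Initial: [r0]0
Step 1: δ(r0, 0) = (r0, 2, L) → [r0]□2
Step 2: δ(r0, □) = (r1, 2, L) → [r1]□22
Step 3: δ(r1, □) = (rR, 2, R) → 2[rR]22

The machine reaches the reject state rR and halts.

Final tape (ignoring leading/trailing blanks): 222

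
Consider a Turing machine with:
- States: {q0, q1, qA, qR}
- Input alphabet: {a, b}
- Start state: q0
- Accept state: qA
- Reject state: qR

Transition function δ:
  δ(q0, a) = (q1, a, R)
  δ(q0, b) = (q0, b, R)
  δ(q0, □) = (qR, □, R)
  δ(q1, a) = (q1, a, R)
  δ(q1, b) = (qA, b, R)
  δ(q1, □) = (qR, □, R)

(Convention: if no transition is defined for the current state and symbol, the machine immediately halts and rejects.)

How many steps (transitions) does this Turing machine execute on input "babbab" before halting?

Execution trace:
Initial: [q0]babbab
Step 1: δ(q0, b) = (q0, b, R) → b[q0]abbab
Step 2: δ(q0, a) = (q1, a, R) → ba[q1]bbab
Step 3: δ(q1, b) = (qA, b, R) → bab[qA]bab

The machine reaches the accept state qA and halts.

The machine executed 3 steps before halting.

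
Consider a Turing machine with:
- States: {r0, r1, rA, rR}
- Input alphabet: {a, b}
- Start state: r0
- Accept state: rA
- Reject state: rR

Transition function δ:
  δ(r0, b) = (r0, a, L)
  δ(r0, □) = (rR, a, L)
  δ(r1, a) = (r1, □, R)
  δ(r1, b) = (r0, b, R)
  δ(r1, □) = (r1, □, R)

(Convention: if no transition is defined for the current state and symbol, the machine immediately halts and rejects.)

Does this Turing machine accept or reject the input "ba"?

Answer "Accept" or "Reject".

Execution trace:
Initial: [r0]ba
Step 1: δ(r0, b) = (r0, a, L) → [r0]□aa
Step 2: δ(r0, □) = (rR, a, L) → [rR]□aaa

The machine reaches the reject state rR and halts.

Answer: Reject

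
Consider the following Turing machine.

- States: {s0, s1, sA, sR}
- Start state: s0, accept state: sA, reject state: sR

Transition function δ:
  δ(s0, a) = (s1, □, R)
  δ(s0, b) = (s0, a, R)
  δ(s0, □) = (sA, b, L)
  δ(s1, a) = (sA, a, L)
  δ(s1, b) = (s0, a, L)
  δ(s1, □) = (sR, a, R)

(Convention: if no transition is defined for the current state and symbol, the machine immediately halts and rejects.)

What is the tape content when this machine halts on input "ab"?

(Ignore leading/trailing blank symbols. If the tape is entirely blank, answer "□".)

Execution trace:
Initial: [s0]ab
Step 1: δ(s0, a) = (s1, □, R) → □[s1]b
Step 2: δ(s1, b) = (s0, a, L) → [s0]□a
Step 3: δ(s0, □) = (sA, b, L) → [sA]□ba

The machine reaches the accept state sA and halts.

Final tape (ignoring leading/trailing blanks): ba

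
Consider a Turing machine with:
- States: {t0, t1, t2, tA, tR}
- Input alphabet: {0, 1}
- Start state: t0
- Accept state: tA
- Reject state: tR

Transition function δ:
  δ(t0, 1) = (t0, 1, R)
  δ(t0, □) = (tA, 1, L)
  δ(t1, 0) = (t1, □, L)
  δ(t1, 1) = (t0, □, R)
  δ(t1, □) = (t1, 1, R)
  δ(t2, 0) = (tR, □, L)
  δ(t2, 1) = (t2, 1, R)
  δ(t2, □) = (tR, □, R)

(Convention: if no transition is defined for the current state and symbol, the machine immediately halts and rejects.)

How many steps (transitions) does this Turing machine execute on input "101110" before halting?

Execution trace:
Initial: [t0]101110
Step 1: δ(t0, 1) = (t0, 1, R) → 1[t0]01110

No transition is defined for δ(t0, 0). By convention the machine halts and rejects.

The machine executed 1 step before halting.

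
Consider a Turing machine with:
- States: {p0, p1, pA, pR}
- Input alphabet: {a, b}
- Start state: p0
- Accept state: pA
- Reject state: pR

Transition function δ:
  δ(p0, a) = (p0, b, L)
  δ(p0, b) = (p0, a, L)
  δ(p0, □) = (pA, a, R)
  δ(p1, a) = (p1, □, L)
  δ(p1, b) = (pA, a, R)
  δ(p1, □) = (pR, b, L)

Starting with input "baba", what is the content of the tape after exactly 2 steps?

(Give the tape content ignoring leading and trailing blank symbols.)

Execution trace:
Initial: [p0]baba
Step 1: δ(p0, b) = (p0, a, L) → [p0]□aaba
Step 2: δ(p0, □) = (pA, a, R) → a[pA]aaba

The machine reaches the accept state pA and halts.

After 2 steps, the tape (ignoring leading/trailing blanks) is: aaaba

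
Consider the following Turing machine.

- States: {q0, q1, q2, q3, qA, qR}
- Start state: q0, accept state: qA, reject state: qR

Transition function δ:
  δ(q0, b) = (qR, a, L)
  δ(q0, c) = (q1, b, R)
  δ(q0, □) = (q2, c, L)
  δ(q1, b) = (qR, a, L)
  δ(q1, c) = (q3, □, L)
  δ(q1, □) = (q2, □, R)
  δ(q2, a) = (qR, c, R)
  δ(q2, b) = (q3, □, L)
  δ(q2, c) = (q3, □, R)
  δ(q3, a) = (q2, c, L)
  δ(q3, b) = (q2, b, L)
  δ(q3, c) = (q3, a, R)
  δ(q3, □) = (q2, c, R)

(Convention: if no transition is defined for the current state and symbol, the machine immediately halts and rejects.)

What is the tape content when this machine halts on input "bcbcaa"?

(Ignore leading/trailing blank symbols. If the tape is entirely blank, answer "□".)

Execution trace:
Initial: [q0]bcbcaa
Step 1: δ(q0, b) = (qR, a, L) → [qR]□acbcaa

The machine reaches the reject state qR and halts.

Final tape (ignoring leading/trailing blanks): acbcaa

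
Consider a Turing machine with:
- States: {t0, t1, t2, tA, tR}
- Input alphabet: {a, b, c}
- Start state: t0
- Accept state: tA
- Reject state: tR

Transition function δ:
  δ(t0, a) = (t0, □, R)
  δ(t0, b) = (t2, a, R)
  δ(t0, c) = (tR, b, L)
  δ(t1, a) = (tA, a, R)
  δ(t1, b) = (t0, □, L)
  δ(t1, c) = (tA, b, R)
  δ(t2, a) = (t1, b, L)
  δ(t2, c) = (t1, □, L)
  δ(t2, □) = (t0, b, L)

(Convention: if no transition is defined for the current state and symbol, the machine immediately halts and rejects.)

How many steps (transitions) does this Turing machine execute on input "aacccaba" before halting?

Execution trace:
Initial: [t0]aacccaba
Step 1: δ(t0, a) = (t0, □, R) → □[t0]acccaba
Step 2: δ(t0, a) = (t0, □, R) → □□[t0]cccaba
Step 3: δ(t0, c) = (tR, b, L) → □[tR]□bccaba

The machine reaches the reject state tR and halts.

The machine executed 3 steps before halting.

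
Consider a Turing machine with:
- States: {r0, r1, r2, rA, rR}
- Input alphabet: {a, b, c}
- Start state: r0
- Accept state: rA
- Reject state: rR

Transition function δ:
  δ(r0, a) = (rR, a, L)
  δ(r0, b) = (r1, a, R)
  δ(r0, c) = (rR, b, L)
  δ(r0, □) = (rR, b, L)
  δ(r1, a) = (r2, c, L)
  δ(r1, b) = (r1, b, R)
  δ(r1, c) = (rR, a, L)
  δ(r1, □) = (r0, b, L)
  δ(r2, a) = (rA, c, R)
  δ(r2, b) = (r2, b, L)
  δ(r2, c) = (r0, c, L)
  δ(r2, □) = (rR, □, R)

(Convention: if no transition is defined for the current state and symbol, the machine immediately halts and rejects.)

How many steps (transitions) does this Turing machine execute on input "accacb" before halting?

Execution trace:
Initial: [r0]accacb
Step 1: δ(r0, a) = (rR, a, L) → [rR]□accacb

The machine reaches the reject state rR and halts.

The machine executed 1 step before halting.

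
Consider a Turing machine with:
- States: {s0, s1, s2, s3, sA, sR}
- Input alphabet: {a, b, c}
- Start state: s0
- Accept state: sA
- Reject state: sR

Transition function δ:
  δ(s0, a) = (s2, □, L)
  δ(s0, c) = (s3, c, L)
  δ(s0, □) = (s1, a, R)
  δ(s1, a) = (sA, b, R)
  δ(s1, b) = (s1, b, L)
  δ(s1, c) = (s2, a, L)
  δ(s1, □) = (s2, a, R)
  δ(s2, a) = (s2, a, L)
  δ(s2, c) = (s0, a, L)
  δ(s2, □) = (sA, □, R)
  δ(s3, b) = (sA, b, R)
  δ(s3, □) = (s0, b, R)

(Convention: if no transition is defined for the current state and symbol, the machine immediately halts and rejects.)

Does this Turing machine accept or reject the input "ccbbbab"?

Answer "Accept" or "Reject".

Execution trace:
Initial: [s0]ccbbbab
Step 1: δ(s0, c) = (s3, c, L) → [s3]□ccbbbab
Step 2: δ(s3, □) = (s0, b, R) → b[s0]ccbbbab
Step 3: δ(s0, c) = (s3, c, L) → [s3]bccbbbab
Step 4: δ(s3, b) = (sA, b, R) → b[sA]ccbbbab

The machine reaches the accept state sA and halts.

Answer: Accept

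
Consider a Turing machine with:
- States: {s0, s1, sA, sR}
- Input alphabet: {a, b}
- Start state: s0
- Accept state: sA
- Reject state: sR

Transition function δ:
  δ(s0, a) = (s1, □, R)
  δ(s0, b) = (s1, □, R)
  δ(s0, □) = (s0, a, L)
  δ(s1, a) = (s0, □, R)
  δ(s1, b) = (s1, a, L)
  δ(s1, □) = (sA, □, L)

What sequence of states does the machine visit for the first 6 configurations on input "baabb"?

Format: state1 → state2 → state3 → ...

Execution trace:
Initial: [s0]baabb
Step 1: δ(s0, b) = (s1, □, R) → □[s1]aabb
Step 2: δ(s1, a) = (s0, □, R) → □□[s0]abb
Step 3: δ(s0, a) = (s1, □, R) → □□□[s1]bb
Step 4: δ(s1, b) = (s1, a, L) → □□[s1]□ab
Step 5: δ(s1, □) = (sA, □, L) → □[sA]□□ab

The machine reaches the accept state sA and halts.

State sequence: s0 → s1 → s0 → s1 → s1 → sA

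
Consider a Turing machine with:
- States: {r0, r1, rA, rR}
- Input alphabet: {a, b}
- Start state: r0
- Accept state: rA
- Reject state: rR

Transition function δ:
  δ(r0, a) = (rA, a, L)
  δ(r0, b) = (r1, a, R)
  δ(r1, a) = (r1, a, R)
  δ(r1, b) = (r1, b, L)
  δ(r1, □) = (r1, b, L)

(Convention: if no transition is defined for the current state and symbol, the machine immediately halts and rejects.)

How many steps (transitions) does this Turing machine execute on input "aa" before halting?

Execution trace:
Initial: [r0]aa
Step 1: δ(r0, a) = (rA, a, L) → [rA]□aa

The machine reaches the accept state rA and halts.

The machine executed 1 step before halting.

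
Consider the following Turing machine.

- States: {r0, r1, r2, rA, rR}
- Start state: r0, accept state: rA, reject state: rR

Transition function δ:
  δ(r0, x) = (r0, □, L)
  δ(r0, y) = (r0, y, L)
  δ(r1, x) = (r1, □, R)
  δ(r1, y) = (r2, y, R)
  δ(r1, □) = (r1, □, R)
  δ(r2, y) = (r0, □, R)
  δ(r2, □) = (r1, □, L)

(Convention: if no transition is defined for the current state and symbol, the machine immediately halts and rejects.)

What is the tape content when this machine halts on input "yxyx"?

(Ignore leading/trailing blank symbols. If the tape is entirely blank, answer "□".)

Execution trace:
Initial: [r0]yxyx
Step 1: δ(r0, y) = (r0, y, L) → [r0]□yxyx

No transition is defined for δ(r0, □). By convention the machine halts and rejects.

Final tape (ignoring leading/trailing blanks): yxyx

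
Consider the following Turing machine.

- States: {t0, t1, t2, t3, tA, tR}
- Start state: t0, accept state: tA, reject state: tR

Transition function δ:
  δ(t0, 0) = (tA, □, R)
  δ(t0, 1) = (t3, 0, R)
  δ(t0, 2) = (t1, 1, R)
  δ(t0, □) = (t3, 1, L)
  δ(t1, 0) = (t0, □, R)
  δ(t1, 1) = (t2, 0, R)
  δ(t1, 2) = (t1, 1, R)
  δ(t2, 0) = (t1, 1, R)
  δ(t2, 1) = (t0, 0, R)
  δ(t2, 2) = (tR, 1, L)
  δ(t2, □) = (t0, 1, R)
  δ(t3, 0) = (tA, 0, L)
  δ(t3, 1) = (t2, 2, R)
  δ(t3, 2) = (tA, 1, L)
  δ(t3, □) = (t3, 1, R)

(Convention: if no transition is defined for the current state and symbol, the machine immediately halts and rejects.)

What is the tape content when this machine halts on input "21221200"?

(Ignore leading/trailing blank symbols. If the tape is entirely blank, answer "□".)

Execution trace:
Initial: [t0]21221200
Step 1: δ(t0, 2) = (t1, 1, R) → 1[t1]1221200
Step 2: δ(t1, 1) = (t2, 0, R) → 10[t2]221200
Step 3: δ(t2, 2) = (tR, 1, L) → 1[tR]0121200

The machine reaches the reject state tR and halts.

Final tape (ignoring leading/trailing blanks): 10121200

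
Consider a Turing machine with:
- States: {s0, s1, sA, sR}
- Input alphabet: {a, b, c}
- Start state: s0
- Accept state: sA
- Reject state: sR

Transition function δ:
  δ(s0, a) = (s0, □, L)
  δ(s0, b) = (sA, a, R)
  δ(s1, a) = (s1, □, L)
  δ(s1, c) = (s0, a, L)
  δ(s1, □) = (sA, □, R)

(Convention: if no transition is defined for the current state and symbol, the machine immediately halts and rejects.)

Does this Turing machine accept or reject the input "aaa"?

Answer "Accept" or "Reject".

Execution trace:
Initial: [s0]aaa
Step 1: δ(s0, a) = (s0, □, L) → [s0]□□aa

No transition is defined for δ(s0, □). By convention the machine halts and rejects.

Answer: Reject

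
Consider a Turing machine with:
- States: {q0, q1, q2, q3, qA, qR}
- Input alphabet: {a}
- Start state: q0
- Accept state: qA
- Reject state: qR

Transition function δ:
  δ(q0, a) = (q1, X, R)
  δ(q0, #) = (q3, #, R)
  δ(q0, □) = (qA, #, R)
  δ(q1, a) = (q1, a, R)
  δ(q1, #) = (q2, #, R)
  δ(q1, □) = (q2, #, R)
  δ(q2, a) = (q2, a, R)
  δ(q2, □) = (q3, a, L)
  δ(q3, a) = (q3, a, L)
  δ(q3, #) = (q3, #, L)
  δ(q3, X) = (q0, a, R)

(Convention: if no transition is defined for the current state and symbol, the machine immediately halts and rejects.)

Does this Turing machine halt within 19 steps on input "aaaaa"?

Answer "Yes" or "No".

Execution trace:
Initial: [q0]aaaaa
Step 1: δ(q0, a) = (q1, X, R) → X[q1]aaaa
Step 2: δ(q1, a) = (q1, a, R) → Xa[q1]aaa
Step 3: δ(q1, a) = (q1, a, R) → Xaa[q1]aa
Step 4: δ(q1, a) = (q1, a, R) → Xaaa[q1]a
Step 5: δ(q1, a) = (q1, a, R) → Xaaaa[q1]□
Step 6: δ(q1, □) = (q2, #, R) → Xaaaa#[q2]□
Step 7: δ(q2, □) = (q3, a, L) → Xaaaa[q3]#a
Step 8: δ(q3, #) = (q3, #, L) → Xaaa[q3]a#a
Step 9: δ(q3, a) = (q3, a, L) → Xaa[q3]aa#a
Step 10: δ(q3, a) = (q3, a, L) → Xa[q3]aaa#a
Step 11: δ(q3, a) = (q3, a, L) → X[q3]aaaa#a
Step 12: δ(q3, a) = (q3, a, L) → [q3]Xaaaa#a
Step 13: δ(q3, X) = (q0, a, R) → a[q0]aaaa#a
Step 14: δ(q0, a) = (q1, X, R) → aX[q1]aaa#a
Step 15: δ(q1, a) = (q1, a, R) → aXa[q1]aa#a
Step 16: δ(q1, a) = (q1, a, R) → aXaa[q1]a#a
Step 17: δ(q1, a) = (q1, a, R) → aXaaa[q1]#a
Step 18: δ(q1, #) = (q2, #, R) → aXaaa#[q2]a
Step 19: δ(q2, a) = (q2, a, R) → aXaaa#a[q2]□

The machine has not reached a halting state after 19 steps.
The machine did not halt within the 19-step bound.

Answer: No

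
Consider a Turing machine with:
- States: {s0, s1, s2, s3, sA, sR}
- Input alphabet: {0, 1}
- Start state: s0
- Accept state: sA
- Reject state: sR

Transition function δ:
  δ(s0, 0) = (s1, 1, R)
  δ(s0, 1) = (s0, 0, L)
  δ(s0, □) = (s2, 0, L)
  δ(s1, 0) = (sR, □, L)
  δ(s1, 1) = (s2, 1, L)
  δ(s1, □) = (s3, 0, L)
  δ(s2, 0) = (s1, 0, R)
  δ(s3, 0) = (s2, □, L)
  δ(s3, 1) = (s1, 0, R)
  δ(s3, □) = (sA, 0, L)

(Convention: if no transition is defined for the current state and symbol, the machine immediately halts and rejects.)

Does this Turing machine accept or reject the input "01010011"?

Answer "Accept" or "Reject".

Execution trace:
Initial: [s0]01010011
Step 1: δ(s0, 0) = (s1, 1, R) → 1[s1]1010011
Step 2: δ(s1, 1) = (s2, 1, L) → [s2]11010011

No transition is defined for δ(s2, 1). By convention the machine halts and rejects.

Answer: Reject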